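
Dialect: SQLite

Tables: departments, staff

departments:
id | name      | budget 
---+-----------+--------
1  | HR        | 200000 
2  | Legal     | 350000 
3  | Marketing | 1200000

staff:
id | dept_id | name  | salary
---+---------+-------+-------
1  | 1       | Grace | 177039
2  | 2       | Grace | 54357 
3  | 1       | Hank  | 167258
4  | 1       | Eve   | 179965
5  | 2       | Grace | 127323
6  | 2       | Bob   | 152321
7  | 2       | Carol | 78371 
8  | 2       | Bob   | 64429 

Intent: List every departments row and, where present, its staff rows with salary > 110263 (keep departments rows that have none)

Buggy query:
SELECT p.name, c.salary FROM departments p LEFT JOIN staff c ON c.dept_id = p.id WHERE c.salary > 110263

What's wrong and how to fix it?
Bug: Filtering c.salary in WHERE discards the NULL rows produced by LEFT JOIN, turning it into an inner join

Fix: Move the right-table condition into the ON clause so unmatched parents are kept

Corrected query:
SELECT p.name, c.salary FROM departments p LEFT JOIN staff c ON c.dept_id = p.id AND c.salary > 110263

Result:
name      | salary
----------+-------
HR        | 167258
HR        | 177039
HR        | 179965
Legal     | 127323
Legal     | 152321
Marketing | NULL  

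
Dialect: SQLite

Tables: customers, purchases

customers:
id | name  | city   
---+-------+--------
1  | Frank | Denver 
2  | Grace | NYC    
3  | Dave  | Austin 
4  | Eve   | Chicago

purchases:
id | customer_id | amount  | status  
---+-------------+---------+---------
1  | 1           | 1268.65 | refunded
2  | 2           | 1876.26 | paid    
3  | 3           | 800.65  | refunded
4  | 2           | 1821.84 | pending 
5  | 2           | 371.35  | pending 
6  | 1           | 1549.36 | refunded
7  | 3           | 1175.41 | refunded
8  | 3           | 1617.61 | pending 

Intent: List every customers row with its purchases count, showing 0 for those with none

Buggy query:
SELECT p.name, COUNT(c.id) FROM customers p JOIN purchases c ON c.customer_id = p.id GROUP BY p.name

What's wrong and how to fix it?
Bug: INNER JOIN drops customers rows that have no matching purchases rows

Fix: Switch to LEFT JOIN to retain unmatched parent rows

Corrected query:
SELECT p.name, COUNT(c.id) FROM customers p LEFT JOIN purchases c ON c.customer_id = p.id GROUP BY p.name

Result:
name  | COUNT(c.id)
------+------------
Dave  | 3          
Eve   | 0          
Frank | 2          
Grace | 3          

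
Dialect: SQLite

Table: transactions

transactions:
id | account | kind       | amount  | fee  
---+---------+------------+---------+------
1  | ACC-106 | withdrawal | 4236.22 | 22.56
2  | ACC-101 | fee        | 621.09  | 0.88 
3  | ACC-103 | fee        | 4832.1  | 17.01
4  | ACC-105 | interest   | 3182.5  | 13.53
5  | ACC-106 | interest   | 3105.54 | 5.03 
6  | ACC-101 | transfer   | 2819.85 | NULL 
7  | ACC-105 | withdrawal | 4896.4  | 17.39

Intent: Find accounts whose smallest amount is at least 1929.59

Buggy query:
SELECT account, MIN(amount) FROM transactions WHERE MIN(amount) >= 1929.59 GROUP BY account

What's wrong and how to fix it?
Bug: Aggregates like MIN are computed per group after WHERE runs

Fix: Use HAVING for the per-group MIN condition

Corrected query:
SELECT account, MIN(amount) FROM transactions GROUP BY account HAVING MIN(amount) >= 1929.59

Result:
account | MIN(amount)
--------+------------
ACC-103 | 4832.1     
ACC-105 | 3182.5     
ACC-106 | 3105.54    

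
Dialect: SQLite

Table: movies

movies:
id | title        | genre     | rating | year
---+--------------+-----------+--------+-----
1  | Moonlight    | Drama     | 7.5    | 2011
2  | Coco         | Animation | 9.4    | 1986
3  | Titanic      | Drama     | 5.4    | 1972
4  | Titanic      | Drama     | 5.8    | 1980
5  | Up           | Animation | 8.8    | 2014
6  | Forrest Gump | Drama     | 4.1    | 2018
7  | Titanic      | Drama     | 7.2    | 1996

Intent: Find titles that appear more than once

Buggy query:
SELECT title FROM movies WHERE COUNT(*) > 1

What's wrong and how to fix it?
Bug: WHERE can't reference COUNT(*); aggregates are computed after WHERE

Fix: Group first, then use HAVING for the count condition

Corrected query:
SELECT title FROM movies GROUP BY title HAVING COUNT(*) > 1

Result:
title  
-------
Titanic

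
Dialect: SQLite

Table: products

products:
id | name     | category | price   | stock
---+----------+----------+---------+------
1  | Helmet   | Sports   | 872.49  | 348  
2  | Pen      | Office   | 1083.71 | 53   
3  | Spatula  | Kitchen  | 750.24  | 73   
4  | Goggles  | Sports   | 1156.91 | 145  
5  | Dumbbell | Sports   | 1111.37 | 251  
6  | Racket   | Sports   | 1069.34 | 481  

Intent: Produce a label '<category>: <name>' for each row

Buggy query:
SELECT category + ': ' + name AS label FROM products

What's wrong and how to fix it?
Bug: SQLite uses || for string concatenation; + coerces text to numbers (yielding 0)

Fix: Replace + with || to concatenate text

Corrected query:
SELECT category || ': ' || name AS label FROM products

Result:
label           
----------------
Sports: Helmet  
Office: Pen     
Kitchen: Spatula
Sports: Goggles 
Sports: Dumbbell
Sports: Racket  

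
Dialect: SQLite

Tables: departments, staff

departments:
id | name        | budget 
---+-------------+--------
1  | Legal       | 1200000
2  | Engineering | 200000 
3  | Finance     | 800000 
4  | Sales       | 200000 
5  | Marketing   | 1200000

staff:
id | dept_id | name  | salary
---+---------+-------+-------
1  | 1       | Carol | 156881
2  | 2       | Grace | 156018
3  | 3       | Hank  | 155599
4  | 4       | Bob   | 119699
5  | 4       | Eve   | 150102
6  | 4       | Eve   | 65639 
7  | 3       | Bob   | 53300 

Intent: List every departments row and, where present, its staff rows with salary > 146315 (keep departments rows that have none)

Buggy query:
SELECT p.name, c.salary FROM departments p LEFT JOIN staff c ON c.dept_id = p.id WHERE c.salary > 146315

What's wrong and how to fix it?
Bug: A WHERE condition on the right-hand table after LEFT JOIN drops unmatched parents

Fix: Move the right-table condition into the ON clause so unmatched parents are kept

Corrected query:
SELECT p.name, c.salary FROM departments p LEFT JOIN staff c ON c.dept_id = p.id AND c.salary > 146315

Result:
name        | salary
------------+-------
Legal       | 156881
Engineering | 156018
Finance     | 155599
Sales       | 150102
Marketing   | NULL  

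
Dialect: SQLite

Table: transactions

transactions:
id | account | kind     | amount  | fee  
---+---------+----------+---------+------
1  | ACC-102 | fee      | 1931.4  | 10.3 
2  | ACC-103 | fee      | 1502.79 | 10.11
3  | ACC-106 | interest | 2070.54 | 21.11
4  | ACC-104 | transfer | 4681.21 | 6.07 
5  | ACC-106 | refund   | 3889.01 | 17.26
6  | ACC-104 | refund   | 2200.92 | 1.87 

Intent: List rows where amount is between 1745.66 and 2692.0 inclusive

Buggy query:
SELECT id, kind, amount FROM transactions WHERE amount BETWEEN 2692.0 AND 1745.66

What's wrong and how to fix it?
Bug: The bounds are reversed; BETWEEN a AND b requires a <= b to match anything

Fix: Swap the bounds so the smaller value comes first

Corrected query:
SELECT id, kind, amount FROM transactions WHERE amount BETWEEN 1745.66 AND 2692.0

Result:
id | kind     | amount 
---+----------+--------
1  | fee      | 1931.4 
3  | interest | 2070.54
6  | refund   | 2200.92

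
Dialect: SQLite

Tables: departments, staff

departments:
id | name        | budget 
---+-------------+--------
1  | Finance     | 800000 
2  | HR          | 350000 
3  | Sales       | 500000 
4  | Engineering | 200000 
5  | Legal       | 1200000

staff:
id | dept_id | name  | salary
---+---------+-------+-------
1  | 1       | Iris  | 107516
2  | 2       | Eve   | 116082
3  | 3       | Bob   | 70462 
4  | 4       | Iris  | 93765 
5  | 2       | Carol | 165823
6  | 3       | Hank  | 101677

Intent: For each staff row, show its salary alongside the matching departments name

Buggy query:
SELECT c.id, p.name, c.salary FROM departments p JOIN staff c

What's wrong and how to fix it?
Bug: JOIN with no ON clause produces a cartesian product; every staff row pairs with every departments row

Fix: Add ON c.dept_id = p.id to the JOIN

Corrected query:
SELECT c.id, p.name, c.salary FROM departments p JOIN staff c ON c.dept_id = p.id

Result:
id | name        | salary
---+-------------+-------
1  | Finance     | 107516
2  | HR          | 116082
3  | Sales       | 70462 
4  | Engineering | 93765 
5  | HR          | 165823
6  | Sales       | 101677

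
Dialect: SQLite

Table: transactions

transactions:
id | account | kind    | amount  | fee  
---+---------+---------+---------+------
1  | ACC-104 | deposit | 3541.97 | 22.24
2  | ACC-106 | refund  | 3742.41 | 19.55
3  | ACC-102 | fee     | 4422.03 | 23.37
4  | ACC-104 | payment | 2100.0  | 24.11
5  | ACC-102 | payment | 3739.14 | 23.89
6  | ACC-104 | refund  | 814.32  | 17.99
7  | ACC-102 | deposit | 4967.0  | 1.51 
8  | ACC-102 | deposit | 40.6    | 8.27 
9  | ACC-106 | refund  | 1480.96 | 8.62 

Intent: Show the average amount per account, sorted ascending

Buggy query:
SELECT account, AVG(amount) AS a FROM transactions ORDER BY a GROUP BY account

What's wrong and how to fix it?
Bug: GROUP BY must precede ORDER BY

Fix: Move ORDER BY to the end, after GROUP BY

Corrected query:
SELECT account, AVG(amount) AS a FROM transactions GROUP BY account ORDER BY a

Result:
account | a          
--------+------------
ACC-104 | 2152.096667
ACC-106 | 2611.685   
ACC-102 | 3292.1925  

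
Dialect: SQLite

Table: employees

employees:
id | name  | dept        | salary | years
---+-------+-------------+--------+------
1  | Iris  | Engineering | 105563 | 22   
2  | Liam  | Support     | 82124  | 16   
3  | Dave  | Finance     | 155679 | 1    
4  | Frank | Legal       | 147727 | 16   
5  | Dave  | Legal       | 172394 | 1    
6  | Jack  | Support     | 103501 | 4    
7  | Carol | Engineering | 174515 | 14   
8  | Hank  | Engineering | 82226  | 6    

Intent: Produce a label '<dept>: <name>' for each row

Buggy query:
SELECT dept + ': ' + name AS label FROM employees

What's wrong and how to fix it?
Bug: '+' is numeric addition; on text columns SQLite converts them to 0 instead of concatenating

Fix: Replace + with || to concatenate text

Corrected query:
SELECT dept || ': ' || name AS label FROM employees

Result:
label             
------------------
Engineering: Iris 
Support: Liam     
Finance: Dave     
Legal: Frank      
Legal: Dave       
Support: Jack     
Engineering: Carol
Engineering: Hank 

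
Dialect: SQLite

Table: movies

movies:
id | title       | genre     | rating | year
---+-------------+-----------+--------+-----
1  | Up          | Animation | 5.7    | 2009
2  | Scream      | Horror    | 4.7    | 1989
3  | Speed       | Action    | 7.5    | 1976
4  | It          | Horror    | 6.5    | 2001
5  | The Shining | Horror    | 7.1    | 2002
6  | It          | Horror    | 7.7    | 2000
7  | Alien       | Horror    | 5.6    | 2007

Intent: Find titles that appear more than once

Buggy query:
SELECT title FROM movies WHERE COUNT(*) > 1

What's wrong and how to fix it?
Bug: COUNT(*) is an aggregate and cannot be used in WHERE

Fix: Group first, then use HAVING for the count condition

Corrected query:
SELECT title FROM movies GROUP BY title HAVING COUNT(*) > 1

Result:
title
-----
It   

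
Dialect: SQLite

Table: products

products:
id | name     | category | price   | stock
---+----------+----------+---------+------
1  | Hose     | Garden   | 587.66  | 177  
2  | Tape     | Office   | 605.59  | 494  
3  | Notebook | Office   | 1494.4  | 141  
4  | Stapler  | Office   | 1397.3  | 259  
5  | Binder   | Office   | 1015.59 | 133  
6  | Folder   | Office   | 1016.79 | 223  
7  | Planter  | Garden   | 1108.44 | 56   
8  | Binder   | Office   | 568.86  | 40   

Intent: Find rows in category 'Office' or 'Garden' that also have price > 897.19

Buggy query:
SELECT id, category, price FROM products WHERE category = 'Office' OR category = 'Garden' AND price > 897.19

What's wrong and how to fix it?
Bug: Without parentheses, AND is evaluated before OR, so the price filter only applies to the 'Garden' branch

Fix: Add parentheses around the OR so the AND applies to both alternatives

Corrected query:
SELECT id, category, price FROM products WHERE (category = 'Office' OR category = 'Garden') AND price > 897.19

Result:
id | category | price  
---+----------+--------
3  | Office   | 1494.4 
4  | Office   | 1397.3 
5  | Office   | 1015.59
6  | Office   | 1016.79
7  | Garden   | 1108.44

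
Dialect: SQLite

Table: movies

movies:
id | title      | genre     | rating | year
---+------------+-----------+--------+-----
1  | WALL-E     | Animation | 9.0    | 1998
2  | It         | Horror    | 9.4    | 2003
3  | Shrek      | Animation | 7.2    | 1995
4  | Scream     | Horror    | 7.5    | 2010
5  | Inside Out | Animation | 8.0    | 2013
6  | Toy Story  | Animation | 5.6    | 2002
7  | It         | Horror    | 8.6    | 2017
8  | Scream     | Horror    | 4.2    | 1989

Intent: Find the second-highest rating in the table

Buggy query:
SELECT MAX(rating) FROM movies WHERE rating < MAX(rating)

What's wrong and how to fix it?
Bug: MAX(rating) on the right of the comparison is an aggregate-in-WHERE error

Fix: Put the inner MAX in a scalar subquery

Corrected query:
SELECT MAX(rating) FROM movies WHERE rating < (SELECT MAX(rating) FROM movies)

Result:
MAX(rating)
-----------
9          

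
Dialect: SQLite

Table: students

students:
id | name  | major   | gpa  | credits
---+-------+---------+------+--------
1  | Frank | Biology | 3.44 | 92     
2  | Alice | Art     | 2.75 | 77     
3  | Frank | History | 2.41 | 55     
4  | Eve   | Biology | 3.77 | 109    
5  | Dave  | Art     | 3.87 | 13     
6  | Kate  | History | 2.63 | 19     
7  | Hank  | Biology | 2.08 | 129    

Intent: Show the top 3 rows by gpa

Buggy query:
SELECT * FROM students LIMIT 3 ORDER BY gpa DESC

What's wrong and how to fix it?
Bug: LIMIT must come after ORDER BY

Fix: Swap the clauses: ORDER BY first, then LIMIT

Corrected query:
SELECT * FROM students ORDER BY gpa DESC LIMIT 3

Result:
id | name  | major   | gpa  | credits
---+-------+---------+------+--------
5  | Dave  | Art     | 3.87 | 13     
4  | Eve   | Biology | 3.77 | 109    
1  | Frank | Biology | 3.44 | 92     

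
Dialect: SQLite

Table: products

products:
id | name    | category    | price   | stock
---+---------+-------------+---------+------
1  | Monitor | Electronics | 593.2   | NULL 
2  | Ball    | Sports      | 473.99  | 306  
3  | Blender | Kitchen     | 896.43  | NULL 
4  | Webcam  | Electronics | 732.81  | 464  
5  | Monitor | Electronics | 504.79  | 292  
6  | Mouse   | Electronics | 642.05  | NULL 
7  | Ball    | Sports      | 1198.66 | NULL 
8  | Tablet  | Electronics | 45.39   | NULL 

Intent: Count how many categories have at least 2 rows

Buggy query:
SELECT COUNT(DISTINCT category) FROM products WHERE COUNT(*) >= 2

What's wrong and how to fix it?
Bug: COUNT(*) cannot appear in WHERE; the per-group count doesn't exist yet

Fix: Use a subquery that GROUPs and filters with HAVING, then count its rows

Corrected query:
SELECT COUNT(*) FROM (SELECT category FROM products GROUP BY category HAVING COUNT(*) >= 2)

Result:
COUNT(*)
--------
2       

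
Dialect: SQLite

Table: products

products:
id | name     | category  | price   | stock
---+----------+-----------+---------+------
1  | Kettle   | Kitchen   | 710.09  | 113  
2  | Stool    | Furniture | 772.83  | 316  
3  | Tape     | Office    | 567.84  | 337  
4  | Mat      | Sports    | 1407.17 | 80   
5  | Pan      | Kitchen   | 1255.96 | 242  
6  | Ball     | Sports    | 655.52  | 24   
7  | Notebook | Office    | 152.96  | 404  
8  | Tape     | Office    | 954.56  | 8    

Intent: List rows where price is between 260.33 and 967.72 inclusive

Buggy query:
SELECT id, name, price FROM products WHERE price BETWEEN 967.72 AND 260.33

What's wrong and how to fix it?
Bug: The bounds are reversed; BETWEEN a AND b requires a <= b to match anything

Fix: Swap the bounds so the smaller value comes first

Corrected query:
SELECT id, name, price FROM products WHERE price BETWEEN 260.33 AND 967.72

Result:
id | name   | price 
---+--------+-------
1  | Kettle | 710.09
2  | Stool  | 772.83
3  | Tape   | 567.84
6  | Ball   | 655.52
8  | Tape   | 954.56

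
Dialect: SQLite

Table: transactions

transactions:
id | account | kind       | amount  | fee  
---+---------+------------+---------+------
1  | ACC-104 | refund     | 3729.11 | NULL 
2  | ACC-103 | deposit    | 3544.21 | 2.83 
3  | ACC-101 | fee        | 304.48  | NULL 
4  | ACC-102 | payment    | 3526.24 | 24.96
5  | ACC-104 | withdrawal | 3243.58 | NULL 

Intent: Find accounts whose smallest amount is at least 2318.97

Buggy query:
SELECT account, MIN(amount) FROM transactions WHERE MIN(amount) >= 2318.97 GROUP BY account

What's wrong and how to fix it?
Bug: Aggregates like MIN are computed per group after WHERE runs

Fix: Replace WHERE with HAVING after the GROUP BY

Corrected query:
SELECT account, MIN(amount) FROM transactions GROUP BY account HAVING MIN(amount) >= 2318.97

Result:
account | MIN(amount)
--------+------------
ACC-102 | 3526.24    
ACC-103 | 3544.21    
ACC-104 | 3243.58    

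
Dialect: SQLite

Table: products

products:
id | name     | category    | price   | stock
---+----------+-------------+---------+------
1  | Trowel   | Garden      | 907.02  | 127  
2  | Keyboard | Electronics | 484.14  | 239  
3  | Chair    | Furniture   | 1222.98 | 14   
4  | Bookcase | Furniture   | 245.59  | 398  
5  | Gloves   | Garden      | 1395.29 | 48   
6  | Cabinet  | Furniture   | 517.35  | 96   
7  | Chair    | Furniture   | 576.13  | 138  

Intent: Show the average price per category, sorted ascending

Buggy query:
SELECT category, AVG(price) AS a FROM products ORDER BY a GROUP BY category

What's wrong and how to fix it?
Bug: ORDER BY appears before GROUP BY; SQL clause order requires GROUP BY first

Fix: Move ORDER BY to the end, after GROUP BY

Corrected query:
SELECT category, AVG(price) AS a FROM products GROUP BY category ORDER BY a

Result:
category    | a       
------------+---------
Electronics | 484.14  
Furniture   | 640.5125
Garden      | 1151.155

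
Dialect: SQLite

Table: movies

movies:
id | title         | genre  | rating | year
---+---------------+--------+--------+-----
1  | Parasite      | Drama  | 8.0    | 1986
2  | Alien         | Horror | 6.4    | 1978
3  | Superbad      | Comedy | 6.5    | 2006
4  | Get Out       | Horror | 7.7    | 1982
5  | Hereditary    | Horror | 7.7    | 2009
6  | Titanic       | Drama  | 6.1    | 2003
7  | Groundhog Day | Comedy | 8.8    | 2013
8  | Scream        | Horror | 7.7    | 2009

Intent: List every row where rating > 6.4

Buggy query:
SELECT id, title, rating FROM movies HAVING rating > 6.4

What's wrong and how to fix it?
Bug: This is a non-aggregate query (no GROUP BY, no aggregates), so in SQLite the HAVING clause is invalid here; a row-level condition belongs in WHERE

Fix: Use WHERE for row-level filtering

Corrected query:
SELECT id, title, rating FROM movies WHERE rating > 6.4

Result:
id | title         | rating
---+---------------+-------
1  | Parasite      | 8     
3  | Superbad      | 6.5   
4  | Get Out       | 7.7   
5  | Hereditary    | 7.7   
7  | Groundhog Day | 8.8   
8  | Scream        | 7.7   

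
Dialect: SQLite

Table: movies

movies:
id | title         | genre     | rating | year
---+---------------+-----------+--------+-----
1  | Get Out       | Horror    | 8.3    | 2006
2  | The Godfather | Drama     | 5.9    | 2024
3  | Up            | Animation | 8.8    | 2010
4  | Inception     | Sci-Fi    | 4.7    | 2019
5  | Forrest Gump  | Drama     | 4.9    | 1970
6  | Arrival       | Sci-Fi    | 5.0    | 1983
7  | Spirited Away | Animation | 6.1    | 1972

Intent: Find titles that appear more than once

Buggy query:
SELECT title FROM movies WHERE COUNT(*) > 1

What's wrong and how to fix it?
Bug: COUNT(*) is an aggregate and cannot be used in WHERE

Fix: GROUP BY title, then filter groups with HAVING COUNT(*) > 1

Corrected query:
SELECT title FROM movies GROUP BY title HAVING COUNT(*) > 1

Result:
(no rows)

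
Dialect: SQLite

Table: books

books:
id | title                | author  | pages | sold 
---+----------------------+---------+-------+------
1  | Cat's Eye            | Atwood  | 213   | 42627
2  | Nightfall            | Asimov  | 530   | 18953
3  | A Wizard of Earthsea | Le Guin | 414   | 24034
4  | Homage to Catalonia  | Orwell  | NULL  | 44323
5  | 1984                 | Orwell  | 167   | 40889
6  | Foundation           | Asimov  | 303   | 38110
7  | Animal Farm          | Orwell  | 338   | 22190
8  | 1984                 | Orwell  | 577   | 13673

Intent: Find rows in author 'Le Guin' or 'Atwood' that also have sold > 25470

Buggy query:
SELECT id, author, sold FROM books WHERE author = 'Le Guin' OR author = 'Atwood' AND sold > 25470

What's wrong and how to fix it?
Bug: Without parentheses, AND is evaluated before OR, so the sold filter only applies to the 'Atwood' branch

Fix: Add parentheses around the OR so the AND applies to both alternatives

Corrected query:
SELECT id, author, sold FROM books WHERE (author = 'Le Guin' OR author = 'Atwood') AND sold > 25470

Result:
id | author | sold 
---+--------+------
1  | Atwood | 42627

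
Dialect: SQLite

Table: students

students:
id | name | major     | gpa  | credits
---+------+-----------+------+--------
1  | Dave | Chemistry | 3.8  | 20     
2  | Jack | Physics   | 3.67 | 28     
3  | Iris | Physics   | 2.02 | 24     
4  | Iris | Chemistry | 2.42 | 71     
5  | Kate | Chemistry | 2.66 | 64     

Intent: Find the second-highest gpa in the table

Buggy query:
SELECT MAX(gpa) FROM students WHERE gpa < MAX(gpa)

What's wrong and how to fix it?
Bug: MAX(gpa) on the right of the comparison is an aggregate-in-WHERE error

Fix: Put the inner MAX in a scalar subquery

Corrected query:
SELECT MAX(gpa) FROM students WHERE gpa < (SELECT MAX(gpa) FROM students)

Result:
MAX(gpa)
--------
3.67    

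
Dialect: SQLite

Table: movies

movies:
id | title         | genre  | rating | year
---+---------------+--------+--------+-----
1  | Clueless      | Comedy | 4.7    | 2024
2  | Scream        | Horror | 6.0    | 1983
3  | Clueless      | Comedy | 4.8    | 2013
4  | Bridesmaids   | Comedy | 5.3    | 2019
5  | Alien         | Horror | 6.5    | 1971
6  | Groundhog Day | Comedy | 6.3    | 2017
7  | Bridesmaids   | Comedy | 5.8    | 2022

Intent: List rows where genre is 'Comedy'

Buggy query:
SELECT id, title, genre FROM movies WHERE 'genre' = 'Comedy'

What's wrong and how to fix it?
Bug: Single quotes denote string literals in SQL; the column name is being compared as a constant string

Fix: Remove the quotes around the column name (or use double quotes for an identifier)

Corrected query:
SELECT id, title, genre FROM movies WHERE genre = 'Comedy'

Result:
id | title         | genre 
---+---------------+-------
1  | Clueless      | Comedy
3  | Clueless      | Comedy
4  | Bridesmaids   | Comedy
6  | Groundhog Day | Comedy
7  | Bridesmaids   | Comedy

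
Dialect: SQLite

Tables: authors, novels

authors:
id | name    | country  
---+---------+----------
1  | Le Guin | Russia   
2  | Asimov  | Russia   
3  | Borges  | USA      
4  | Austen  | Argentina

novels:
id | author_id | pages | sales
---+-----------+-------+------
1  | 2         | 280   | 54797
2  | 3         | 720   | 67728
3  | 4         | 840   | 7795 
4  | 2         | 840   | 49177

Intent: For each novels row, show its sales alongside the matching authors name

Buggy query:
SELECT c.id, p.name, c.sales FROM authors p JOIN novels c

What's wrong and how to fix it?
Bug: Missing join condition: each novels row is matched to all authors rows instead of just its own

Fix: Add ON c.author_id = p.id to the JOIN

Corrected query:
SELECT c.id, p.name, c.sales FROM authors p JOIN novels c ON c.author_id = p.id

Result:
id | name   | sales
---+--------+------
1  | Asimov | 54797
2  | Borges | 67728
3  | Austen | 7795 
4  | Asimov | 49177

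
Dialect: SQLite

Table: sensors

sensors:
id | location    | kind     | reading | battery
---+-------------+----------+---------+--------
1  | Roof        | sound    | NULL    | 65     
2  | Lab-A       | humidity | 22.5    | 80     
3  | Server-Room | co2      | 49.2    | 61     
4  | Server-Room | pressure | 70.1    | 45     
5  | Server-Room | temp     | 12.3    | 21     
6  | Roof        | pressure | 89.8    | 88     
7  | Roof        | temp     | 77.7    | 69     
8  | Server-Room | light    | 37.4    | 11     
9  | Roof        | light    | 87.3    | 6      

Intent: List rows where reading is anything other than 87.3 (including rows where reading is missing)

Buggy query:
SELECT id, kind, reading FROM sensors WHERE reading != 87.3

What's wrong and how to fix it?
Bug: Inequality against NULL is unknown, not true; rows with NULL are dropped

Fix: Add an explicit OR reading IS NULL to include the missing-value rows

Corrected query:
SELECT id, kind, reading FROM sensors WHERE reading != 87.3 OR reading IS NULL

Result:
id | kind     | reading
---+----------+--------
1  | sound    | NULL   
2  | humidity | 22.5   
3  | co2      | 49.2   
4  | pressure | 70.1   
5  | temp     | 12.3   
6  | pressure | 89.8   
7  | temp     | 77.7   
8  | light    | 37.4   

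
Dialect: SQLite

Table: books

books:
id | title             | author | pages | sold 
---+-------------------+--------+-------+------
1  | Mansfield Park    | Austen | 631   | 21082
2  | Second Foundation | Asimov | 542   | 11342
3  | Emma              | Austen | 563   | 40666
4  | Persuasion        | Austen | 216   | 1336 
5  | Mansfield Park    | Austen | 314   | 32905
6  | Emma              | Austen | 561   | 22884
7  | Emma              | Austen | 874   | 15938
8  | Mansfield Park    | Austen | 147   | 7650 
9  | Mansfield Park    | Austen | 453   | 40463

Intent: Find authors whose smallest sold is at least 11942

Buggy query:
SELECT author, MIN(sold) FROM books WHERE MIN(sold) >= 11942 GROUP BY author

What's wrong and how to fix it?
Bug: Aggregates like MIN are computed per group after WHERE runs

Fix: Replace WHERE with HAVING after the GROUP BY

Corrected query:
SELECT author, MIN(sold) FROM books GROUP BY author HAVING MIN(sold) >= 11942

Result:
(no rows)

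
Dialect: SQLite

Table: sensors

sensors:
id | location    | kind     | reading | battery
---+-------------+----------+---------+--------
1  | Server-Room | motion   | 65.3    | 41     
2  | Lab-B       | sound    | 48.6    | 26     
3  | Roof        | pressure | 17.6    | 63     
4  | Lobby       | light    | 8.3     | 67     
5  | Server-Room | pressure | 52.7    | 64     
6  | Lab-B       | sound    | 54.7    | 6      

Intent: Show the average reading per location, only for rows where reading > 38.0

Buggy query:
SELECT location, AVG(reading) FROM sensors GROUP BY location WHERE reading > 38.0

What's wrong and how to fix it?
Bug: Row-level WHERE must come before GROUP BY in the clause order

Fix: Place WHERE between FROM and GROUP BY

Corrected query:
SELECT location, AVG(reading) FROM sensors WHERE reading > 38.0 GROUP BY location

Result:
location    | AVG(reading)
------------+-------------
Lab-B       | 51.65       
Server-Room | 59          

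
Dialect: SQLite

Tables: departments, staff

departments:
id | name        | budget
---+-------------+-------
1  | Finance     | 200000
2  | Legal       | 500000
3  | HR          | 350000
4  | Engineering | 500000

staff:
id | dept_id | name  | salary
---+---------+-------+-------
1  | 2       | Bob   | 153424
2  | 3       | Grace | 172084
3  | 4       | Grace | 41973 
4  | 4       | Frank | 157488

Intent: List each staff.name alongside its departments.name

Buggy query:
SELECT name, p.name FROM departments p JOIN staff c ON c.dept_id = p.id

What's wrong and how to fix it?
Bug: Both tables have a 'name' column; the unqualified reference is ambiguous

Fix: Prefix ambiguous columns with the table alias

Corrected query:
SELECT c.name, p.name FROM departments p JOIN staff c ON c.dept_id = p.id

Result:
name  | name       
------+------------
Bob   | Legal      
Grace | HR         
Grace | Engineering
Frank | Engineering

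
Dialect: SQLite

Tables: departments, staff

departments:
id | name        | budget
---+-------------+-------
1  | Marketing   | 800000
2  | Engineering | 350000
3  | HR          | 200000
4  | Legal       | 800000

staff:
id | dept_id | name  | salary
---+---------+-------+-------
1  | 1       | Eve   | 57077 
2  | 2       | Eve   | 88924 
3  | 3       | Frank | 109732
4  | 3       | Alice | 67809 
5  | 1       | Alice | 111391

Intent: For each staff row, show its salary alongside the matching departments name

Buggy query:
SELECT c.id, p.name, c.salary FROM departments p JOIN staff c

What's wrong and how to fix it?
Bug: Missing join condition: each staff row is matched to all departments rows instead of just its own

Fix: Add ON c.dept_id = p.id to the JOIN

Corrected query:
SELECT c.id, p.name, c.salary FROM departments p JOIN staff c ON c.dept_id = p.id

Result:
id | name        | salary
---+-------------+-------
1  | Marketing   | 57077 
2  | Engineering | 88924 
3  | HR          | 109732
4  | HR          | 67809 
5  | Marketing   | 111391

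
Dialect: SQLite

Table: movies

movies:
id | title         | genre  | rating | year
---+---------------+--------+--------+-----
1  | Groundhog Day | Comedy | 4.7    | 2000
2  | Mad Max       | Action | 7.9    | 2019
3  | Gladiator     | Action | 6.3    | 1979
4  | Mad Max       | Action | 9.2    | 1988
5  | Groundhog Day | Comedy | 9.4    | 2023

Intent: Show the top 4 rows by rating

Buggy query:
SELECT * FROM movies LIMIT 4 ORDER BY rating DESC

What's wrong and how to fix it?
Bug: ORDER BY cannot follow LIMIT; LIMIT is the final clause

Fix: Swap the clauses: ORDER BY first, then LIMIT

Corrected query:
SELECT * FROM movies ORDER BY rating DESC LIMIT 4

Result:
id | title         | genre  | rating | year
---+---------------+--------+--------+-----
5  | Groundhog Day | Comedy | 9.4    | 2023
4  | Mad Max       | Action | 9.2    | 1988
2  | Mad Max       | Action | 7.9    | 2019
3  | Gladiator     | Action | 6.3    | 1979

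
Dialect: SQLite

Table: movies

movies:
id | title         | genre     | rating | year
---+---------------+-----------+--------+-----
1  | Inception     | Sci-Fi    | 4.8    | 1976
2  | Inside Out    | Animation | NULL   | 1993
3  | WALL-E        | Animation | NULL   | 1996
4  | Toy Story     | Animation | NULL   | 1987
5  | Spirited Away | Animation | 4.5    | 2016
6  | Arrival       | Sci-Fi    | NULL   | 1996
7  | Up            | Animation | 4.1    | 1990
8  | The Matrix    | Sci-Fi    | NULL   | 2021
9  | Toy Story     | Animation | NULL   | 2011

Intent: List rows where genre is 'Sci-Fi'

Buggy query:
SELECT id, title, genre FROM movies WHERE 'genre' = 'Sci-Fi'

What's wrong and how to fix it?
Bug: Single quotes denote string literals in SQL; the column name is being compared as a constant string

Fix: Reference the column as genre without single quotes

Corrected query:
SELECT id, title, genre FROM movies WHERE genre = 'Sci-Fi'

Result:
id | title      | genre 
---+------------+-------
1  | Inception  | Sci-Fi
6  | Arrival    | Sci-Fi
8  | The Matrix | Sci-Fi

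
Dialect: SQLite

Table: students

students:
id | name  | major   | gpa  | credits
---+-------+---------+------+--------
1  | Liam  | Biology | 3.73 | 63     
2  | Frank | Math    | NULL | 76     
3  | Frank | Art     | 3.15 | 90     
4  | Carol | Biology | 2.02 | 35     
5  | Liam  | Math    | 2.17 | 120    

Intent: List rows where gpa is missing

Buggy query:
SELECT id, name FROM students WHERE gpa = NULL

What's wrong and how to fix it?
Bug: '= NULL' is always unknown in SQL three-valued logic, so no rows match

Fix: Replace '= NULL' with 'IS NULL'

Corrected query:
SELECT id, name FROM students WHERE gpa IS NULL

Result:
id | name 
---+------
2  | Frank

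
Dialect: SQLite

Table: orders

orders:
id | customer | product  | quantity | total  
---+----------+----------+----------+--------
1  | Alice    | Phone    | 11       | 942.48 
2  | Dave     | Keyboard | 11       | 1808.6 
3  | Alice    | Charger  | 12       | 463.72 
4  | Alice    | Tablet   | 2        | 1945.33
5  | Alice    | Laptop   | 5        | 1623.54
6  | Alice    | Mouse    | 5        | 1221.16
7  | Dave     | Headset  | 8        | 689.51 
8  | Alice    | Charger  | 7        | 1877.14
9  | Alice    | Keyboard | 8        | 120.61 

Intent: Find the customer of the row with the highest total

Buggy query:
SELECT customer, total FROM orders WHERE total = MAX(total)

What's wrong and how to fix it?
Bug: MAX(total) is an aggregate and cannot be used directly in WHERE

Fix: Use a subquery: WHERE total = (SELECT MAX(total) FROM orders)

Corrected query:
SELECT customer, total FROM orders WHERE total = (SELECT MAX(total) FROM orders)

Result:
customer | total  
---------+--------
Alice    | 1945.33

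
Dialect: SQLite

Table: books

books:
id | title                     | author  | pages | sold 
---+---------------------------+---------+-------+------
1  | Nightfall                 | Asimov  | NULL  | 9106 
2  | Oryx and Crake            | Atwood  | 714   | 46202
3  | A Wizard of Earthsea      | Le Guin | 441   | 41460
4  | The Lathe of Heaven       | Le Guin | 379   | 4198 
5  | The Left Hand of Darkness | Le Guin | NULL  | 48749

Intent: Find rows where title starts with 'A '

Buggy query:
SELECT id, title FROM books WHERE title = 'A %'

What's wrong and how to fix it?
Bug: '=' compares the literal string including the % character; pattern matching needs LIKE

Fix: Use LIKE for wildcard pattern matching

Corrected query:
SELECT id, title FROM books WHERE title LIKE 'A %'

Result:
id | title               
---+---------------------
3  | A Wizard of Earthsea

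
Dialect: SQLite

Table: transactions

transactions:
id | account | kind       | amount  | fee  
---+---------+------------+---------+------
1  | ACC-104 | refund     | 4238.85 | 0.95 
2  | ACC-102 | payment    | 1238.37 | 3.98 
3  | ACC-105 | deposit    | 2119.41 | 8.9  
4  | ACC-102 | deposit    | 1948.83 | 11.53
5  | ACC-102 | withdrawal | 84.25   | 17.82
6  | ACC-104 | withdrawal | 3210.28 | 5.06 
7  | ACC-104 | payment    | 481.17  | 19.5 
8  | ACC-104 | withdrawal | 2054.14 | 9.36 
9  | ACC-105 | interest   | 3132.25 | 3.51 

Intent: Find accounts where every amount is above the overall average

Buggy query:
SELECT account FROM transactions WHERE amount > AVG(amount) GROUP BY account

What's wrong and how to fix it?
Bug: WHERE evaluates per row before aggregation, so AVG() is unavailable

Fix: Use a subquery for AVG and a HAVING MIN(...) filter so the condition holds for every row in the group

Corrected query:
SELECT account FROM transactions GROUP BY account HAVING MIN(amount) > (SELECT AVG(amount) FROM transactions)

Result:
account
-------
ACC-105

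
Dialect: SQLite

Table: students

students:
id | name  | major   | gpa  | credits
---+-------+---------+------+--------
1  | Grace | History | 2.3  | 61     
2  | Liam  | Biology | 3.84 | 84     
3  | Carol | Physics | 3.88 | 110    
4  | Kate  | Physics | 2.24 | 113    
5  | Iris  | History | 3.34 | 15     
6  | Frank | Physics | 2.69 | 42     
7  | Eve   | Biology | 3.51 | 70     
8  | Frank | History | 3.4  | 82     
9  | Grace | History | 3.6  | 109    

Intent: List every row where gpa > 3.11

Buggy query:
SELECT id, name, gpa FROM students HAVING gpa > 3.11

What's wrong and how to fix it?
Bug: This is a non-aggregate query (no GROUP BY, no aggregates), so in SQLite the HAVING clause is invalid here; a row-level condition belongs in WHERE

Fix: Replace HAVING with WHERE since the condition applies to individual rows

Corrected query:
SELECT id, name, gpa FROM students WHERE gpa > 3.11

Result:
id | name  | gpa 
---+-------+-----
2  | Liam  | 3.84
3  | Carol | 3.88
5  | Iris  | 3.34
7  | Eve   | 3.51
8  | Frank | 3.4 
9  | Grace | 3.6 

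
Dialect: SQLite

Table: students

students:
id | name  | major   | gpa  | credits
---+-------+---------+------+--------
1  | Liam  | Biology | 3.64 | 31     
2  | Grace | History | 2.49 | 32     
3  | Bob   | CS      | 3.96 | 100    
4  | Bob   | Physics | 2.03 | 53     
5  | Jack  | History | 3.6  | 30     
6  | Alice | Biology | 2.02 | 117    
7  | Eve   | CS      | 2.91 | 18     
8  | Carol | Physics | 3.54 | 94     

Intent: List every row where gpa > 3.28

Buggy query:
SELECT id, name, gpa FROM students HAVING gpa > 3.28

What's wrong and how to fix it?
Bug: This is a non-aggregate query (no GROUP BY, no aggregates), so in SQLite the HAVING clause is invalid here; a row-level condition belongs in WHERE

Fix: Use WHERE for row-level filtering

Corrected query:
SELECT id, name, gpa FROM students WHERE gpa > 3.28

Result:
id | name  | gpa 
---+-------+-----
1  | Liam  | 3.64
3  | Bob   | 3.96
5  | Jack  | 3.6 
8  | Carol | 3.54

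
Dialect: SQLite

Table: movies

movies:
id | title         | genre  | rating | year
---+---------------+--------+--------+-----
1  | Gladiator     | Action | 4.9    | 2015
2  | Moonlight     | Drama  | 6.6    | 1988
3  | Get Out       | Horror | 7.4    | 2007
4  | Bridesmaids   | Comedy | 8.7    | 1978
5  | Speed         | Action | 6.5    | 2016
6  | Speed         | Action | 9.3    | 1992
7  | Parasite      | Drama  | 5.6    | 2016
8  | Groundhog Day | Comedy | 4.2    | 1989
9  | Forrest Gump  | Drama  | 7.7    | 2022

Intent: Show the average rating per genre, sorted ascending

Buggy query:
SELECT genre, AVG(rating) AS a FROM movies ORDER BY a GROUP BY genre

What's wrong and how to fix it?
Bug: ORDER BY appears before GROUP BY; SQL clause order requires GROUP BY first

Fix: Reorder: SELECT … FROM … GROUP BY … ORDER BY …

Corrected query:
SELECT genre, AVG(rating) AS a FROM movies GROUP BY genre ORDER BY a

Result:
genre  | a       
-------+---------
Comedy | 6.45    
Drama  | 6.633333
Action | 6.9     
Horror | 7.4     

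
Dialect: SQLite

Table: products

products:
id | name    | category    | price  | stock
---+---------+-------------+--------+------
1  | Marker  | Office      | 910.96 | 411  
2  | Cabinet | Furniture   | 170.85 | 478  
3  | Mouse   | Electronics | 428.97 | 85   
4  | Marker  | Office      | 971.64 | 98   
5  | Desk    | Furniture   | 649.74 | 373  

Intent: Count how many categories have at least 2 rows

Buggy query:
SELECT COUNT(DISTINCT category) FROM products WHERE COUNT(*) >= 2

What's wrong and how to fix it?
Bug: COUNT(*) cannot appear in WHERE; the per-group count doesn't exist yet

Fix: Group first with HAVING COUNT(*) >= 2, then COUNT the resulting groups

Corrected query:
SELECT COUNT(*) FROM (SELECT category FROM products GROUP BY category HAVING COUNT(*) >= 2)

Result:
COUNT(*)
--------
2       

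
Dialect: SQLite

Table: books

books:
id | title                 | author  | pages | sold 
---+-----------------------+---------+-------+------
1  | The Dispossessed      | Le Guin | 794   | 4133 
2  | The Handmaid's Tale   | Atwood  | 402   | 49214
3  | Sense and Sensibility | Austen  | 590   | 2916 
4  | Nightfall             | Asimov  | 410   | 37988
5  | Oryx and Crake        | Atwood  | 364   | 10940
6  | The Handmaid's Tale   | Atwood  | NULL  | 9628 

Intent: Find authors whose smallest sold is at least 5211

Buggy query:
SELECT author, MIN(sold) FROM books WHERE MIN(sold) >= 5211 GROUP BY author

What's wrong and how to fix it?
Bug: Aggregates like MIN are computed per group after WHERE runs

Fix: Replace WHERE with HAVING after the GROUP BY

Corrected query:
SELECT author, MIN(sold) FROM books GROUP BY author HAVING MIN(sold) >= 5211

Result:
author | MIN(sold)
-------+----------
Asimov | 37988    
Atwood | 9628     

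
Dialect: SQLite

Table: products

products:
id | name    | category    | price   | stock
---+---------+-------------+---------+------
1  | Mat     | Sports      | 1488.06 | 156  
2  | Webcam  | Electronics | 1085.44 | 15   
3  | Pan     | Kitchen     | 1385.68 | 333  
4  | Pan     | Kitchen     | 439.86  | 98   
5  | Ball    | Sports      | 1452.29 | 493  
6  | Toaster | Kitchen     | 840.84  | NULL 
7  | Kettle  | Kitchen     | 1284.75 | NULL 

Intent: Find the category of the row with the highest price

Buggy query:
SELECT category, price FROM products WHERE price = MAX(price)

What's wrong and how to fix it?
Bug: MAX(price) is an aggregate and cannot be used directly in WHERE

Fix: Use a subquery: WHERE price = (SELECT MAX(price) FROM products)

Corrected query:
SELECT category, price FROM products WHERE price = (SELECT MAX(price) FROM products)

Result:
category | price  
---------+--------
Sports   | 1488.06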